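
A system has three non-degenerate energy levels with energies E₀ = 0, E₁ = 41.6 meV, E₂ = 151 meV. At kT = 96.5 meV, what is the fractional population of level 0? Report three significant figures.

0.538

Eᵢ/kT = 0, 0.43109, 1.5648.
Z = Σ e^(−Eᵢ/kT) = e^(−0) + e^(−0.43109) + e^(−1.5648) = 1.0000 + 0.64980 + 0.20913 = 1.8589.
P₀ = e^(−E₀/kT) / Z = 1.0000/1.8589 = 0.538.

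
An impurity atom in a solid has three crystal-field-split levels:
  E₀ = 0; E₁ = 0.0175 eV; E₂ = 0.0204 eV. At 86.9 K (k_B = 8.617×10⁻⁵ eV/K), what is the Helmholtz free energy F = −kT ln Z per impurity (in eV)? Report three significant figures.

k_BT = 8.617×10⁻⁵ × 86.9 K = 0.0074882 eV.
Eᵢ/kT = 0, 2.3370, 2.7243.
Z = Σ e^(−Eᵢ/kT) = e^(−0) + e^(−2.3370) + e^(−2.7243) = 1.0000 + 0.096617 + 0.065592 = 1.1622.
F = −kT ln Z = −0.0074882 × ln(1.1622) = −0.0074882 × 0.15031 = -0.00113 eV.

-0.00113 eV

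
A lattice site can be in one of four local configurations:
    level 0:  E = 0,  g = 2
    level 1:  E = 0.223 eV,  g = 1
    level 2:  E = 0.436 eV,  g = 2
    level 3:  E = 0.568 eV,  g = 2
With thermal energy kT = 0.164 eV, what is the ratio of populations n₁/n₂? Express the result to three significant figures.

n₁/n₂ = (g₁/g₂) exp[−(E₁−E₂)/kT] = (1/2) × exp(−(-0.213 eV)/(0.164 eV)) = (1/2) × exp(1.2988) = 1.83.

1.83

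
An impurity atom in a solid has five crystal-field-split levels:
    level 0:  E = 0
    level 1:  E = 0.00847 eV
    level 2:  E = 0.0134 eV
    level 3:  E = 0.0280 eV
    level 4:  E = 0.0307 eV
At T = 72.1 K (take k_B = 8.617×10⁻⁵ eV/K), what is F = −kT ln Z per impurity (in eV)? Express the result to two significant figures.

k_BT = 8.617×10⁻⁵ × 72.1 K = 0.006213 eV.
Eᵢ/kT = 0, 1.363, 2.157, 4.507, 4.941.
Z = Σ e^(−Eᵢ/kT) = e^(−0) + e^(−1.363) + e^(−2.157) + e^(−4.507) + e^(−4.941) = 1.000 + 0.2559 + 0.1157 + 0.01103 + 0.007147 = 1.390.
F = −kT ln Z = −0.006213 × ln(1.390) = −0.006213 × 0.3293 = -0.0020 eV.

-0.0020 eV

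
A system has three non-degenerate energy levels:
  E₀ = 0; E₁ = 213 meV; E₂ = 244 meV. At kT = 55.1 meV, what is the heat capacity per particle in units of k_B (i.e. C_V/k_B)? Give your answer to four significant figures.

Eᵢ/kT = 0, 3.86570, 4.42831.
Z = Σ e^(−Eᵢ/kT) = e^(−0) + e^(−3.86570) + e^(−4.42831) = 1.00000 + 0.0209483 + 0.0119346 = 1.03288.
⟨E⟩ = 7.13929 meV, ⟨E²⟩ = 1608.07 meV².
C_V/k_B = (⟨E²⟩ − ⟨E⟩²)/(kT)² = (1608.07 − 50.9695)/3036.01 = 0.5129.

0.5129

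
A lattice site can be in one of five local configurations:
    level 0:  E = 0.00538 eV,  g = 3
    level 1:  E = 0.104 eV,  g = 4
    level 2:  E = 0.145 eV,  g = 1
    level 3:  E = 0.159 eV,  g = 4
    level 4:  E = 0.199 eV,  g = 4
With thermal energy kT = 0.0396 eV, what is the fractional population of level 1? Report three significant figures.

0.0954

Eᵢ/kT = 0.13586, 2.6263, 3.6616, 4.0152, 5.0253.
Z = Σ gᵢe^(−Eᵢ/kT) = 3·e^(−0.13586) + 4·e^(−2.6263) + 1·e^(−3.6616) + 4·e^(−4.0152) + 4·e^(−5.0253) = 2.6189 + 0.28938 + 0.025691 + 0.072157 + 0.026278 = 3.0324.
P₁ = g₁ e^(−E₁/kT) / Z = 0.28938/3.0324 = 0.0954.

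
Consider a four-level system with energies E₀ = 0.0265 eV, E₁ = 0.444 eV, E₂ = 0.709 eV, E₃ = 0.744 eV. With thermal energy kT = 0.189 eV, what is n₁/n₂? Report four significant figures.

4.064

n₁/n₂ = exp[−(E₁−E₂)/kT] = exp(−(-0.265 eV)/(0.189 eV)) = exp(1.40212) = 4.064.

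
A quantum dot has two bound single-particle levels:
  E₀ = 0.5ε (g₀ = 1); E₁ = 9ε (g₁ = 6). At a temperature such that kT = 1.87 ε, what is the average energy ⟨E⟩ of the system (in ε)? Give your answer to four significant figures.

1.009 ε

Eᵢ/kT = 0.267380, 4.81283.
Z = Σ gᵢe^(−Eᵢ/kT) = 1·e^(−0.267380) + 6·e^(−4.81283) = 0.765382 + 0.0487490 = 0.814131.
⟨E⟩ = Σ Eᵢ gᵢe^(−Eᵢ/kT) / Z = (0.5·0.765382 + 9·0.0487490) / 0.814131 = 1.009 ε.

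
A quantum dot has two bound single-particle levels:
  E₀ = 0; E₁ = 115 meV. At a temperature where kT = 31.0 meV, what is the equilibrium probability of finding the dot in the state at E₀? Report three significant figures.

0.976

Eᵢ/kT = 0, 3.7097.
Z = Σ e^(−Eᵢ/kT) = e^(−0) + e^(−3.7097) = 1.0000 + 0.024485 = 1.0245.
P₀ = e^(−E₀/kT) / Z = 1.0000/1.0245 = 0.976.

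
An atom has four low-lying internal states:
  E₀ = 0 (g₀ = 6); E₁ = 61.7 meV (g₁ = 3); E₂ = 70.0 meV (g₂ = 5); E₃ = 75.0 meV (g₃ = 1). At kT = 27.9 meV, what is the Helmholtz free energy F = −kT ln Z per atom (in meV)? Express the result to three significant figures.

-53.5 meV

Eᵢ/kT = 0, 2.2115, 2.5090, 2.6882.
Z = Σ gᵢe^(−Eᵢ/kT) = 6·e^(−0) + 3·e^(−2.2115) + 5·e^(−2.5090) + 1·e^(−2.6882) = 6.0000 + 0.32861 + 0.40675 + 0.068003 = 6.8034.
F = −kT ln Z = −27.9 × ln(6.8034) = −27.9 × 1.9174 = -53.5 meV.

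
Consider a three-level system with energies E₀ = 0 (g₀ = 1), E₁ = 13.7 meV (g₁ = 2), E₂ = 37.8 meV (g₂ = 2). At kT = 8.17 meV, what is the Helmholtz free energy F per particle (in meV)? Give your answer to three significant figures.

Eᵢ/kT = 0, 1.6769, 4.6267.
Z = Σ gᵢe^(−Eᵢ/kT) = 1·e^(−0) + 2·e^(−1.6769) + 2·e^(−4.6267) = 1.0000 + 0.37391 + 0.019574 = 1.3935.
F = −kT ln Z = −8.17 × ln(1.3935) = −8.17 × 0.33182 = -2.71 meV.

-2.71 meV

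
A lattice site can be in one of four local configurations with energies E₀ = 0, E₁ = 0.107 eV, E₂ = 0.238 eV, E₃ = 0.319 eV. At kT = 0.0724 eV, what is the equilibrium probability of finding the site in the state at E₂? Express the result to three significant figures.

0.0292

Eᵢ/kT = 0, 1.4779, 3.2873, 4.4061.
Z = Σ e^(−Eᵢ/kT) = e^(−0) + e^(−1.4779) + e^(−3.2873) + e^(−4.4061) = 1.0000 + 0.22812 + 0.037355 + 0.012203 = 1.2777.
P₂ = e^(−E₂/kT) / Z = 0.037355/1.2777 = 0.0292.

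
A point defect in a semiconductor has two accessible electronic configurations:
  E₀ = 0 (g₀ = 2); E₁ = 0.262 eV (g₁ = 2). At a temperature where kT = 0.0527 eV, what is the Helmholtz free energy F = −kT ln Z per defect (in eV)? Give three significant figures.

Eᵢ/kT = 0, 4.9715.
Z = Σ gᵢe^(−Eᵢ/kT) = 2·e^(−0) + 2·e^(−4.9715) = 2.0000 + 0.013865 = 2.0139.
F = −kT ln Z = −0.0527 × ln(2.0139) = −0.0527 × 0.70007 = -0.0369 eV.

-0.0369 eV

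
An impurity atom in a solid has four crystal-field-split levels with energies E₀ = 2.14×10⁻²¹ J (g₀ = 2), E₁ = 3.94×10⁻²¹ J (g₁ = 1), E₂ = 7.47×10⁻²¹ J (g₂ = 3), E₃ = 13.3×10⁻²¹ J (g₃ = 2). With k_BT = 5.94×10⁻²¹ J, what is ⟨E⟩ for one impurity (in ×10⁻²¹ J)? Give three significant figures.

Eᵢ/kT = 0.36027, 0.66330, 1.2576, 2.2391.
Z = Σ gᵢe^(−Eᵢ/kT) = 2·e^(−0.36027) + 1·e^(−0.66330) + 3·e^(−1.2576) + 2·e^(−2.2391) = 1.3950 + 0.51515 + 0.85301 + 0.21311 = 2.9763.
⟨E⟩ = Σ Eᵢ gᵢe^(−Eᵢ/kT) / Z = (2.14·1.3950 + 3.94·0.51515 + 7.47·0.85301 + 13.3·0.21311) / 2.9763 = 4.78 ×10⁻²¹ J.

4.78 ×10⁻²¹ J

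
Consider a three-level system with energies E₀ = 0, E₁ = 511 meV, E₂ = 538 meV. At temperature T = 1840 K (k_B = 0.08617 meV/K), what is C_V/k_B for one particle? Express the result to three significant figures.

k_BT = 0.08617 × 1840 K = 158.55 meV.
Eᵢ/kT = 0, 3.2230, 3.3933.
Z = Σ e^(−Eᵢ/kT) = e^(−0) + e^(−3.2230) + e^(−3.3933) = 1.0000 + 0.039835 + 0.033598 = 1.0734.
⟨E⟩ = 35.803 meV, ⟨E²⟩ = 18750 meV².
C_V/k_B = (⟨E²⟩ − ⟨E⟩²)/(kT)² = (18750 − 1281.9)/25138 = 0.695.

0.695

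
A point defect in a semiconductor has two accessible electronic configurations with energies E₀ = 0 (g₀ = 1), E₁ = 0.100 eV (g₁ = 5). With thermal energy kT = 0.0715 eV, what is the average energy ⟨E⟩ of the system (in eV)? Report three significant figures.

0.0553 eV

Eᵢ/kT = 0, 1.3986.
Z = Σ gᵢe^(−Eᵢ/kT) = 1·e^(−0) + 5·e^(−1.3986) = 1.0000 + 1.2347 = 2.2347.
⟨E⟩ = Σ Eᵢ gᵢe^(−Eᵢ/kT) / Z = (0·1.0000 + 0.100·1.2347) / 2.2347 = 0.0553 eV.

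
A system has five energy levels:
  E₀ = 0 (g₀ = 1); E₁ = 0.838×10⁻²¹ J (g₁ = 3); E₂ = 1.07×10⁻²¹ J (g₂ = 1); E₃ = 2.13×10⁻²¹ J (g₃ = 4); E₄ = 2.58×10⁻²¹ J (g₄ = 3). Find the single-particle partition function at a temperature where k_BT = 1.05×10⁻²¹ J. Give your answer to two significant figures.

Eᵢ/kT = 0, 0.7981, 1.019, 2.029, 2.457.
Z = Σ gᵢe^(−Eᵢ/kT) = 1·e^(−0) + 3·e^(−0.7981) + 1·e^(−1.019) + 4·e^(−2.029) + 3·e^(−2.457) = 1.000 + 1.351 + 0.3610 + 0.5259 + 0.2571 = 3.495.

Z = 3.5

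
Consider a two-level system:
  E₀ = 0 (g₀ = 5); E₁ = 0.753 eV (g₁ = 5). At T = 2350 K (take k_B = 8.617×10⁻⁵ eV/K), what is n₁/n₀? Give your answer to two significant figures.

0.024

k_BT = 8.617×10⁻⁵ × 2350 K = 0.2025 eV.
n₁/n₀ = (g₁/g₀) exp[−(E₁−E₀)/kT] = (5/5) × exp(−(0.753 eV)/(0.2025 eV)) = (5/5) × exp(-3.719) = 0.024.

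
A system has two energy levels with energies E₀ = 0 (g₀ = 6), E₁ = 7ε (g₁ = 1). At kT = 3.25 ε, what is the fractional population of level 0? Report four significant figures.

0.9810

Eᵢ/kT = 0, 2.15385.
Z = Σ gᵢe^(−Eᵢ/kT) = 6·e^(−0) + 1·e^(−2.15385) = 6.00000 + 0.116037 = 6.11604.
P₀ = g₀ e^(−E₀/kT) / Z = 6.00000/6.11604 = 0.9810.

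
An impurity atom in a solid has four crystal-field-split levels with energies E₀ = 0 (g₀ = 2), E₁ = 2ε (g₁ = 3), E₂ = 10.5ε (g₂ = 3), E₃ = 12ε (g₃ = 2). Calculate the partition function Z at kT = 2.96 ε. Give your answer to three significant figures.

Z = 3.65

Eᵢ/kT = 0, 0.67568, 3.5473, 4.0541.
Z = Σ gᵢe^(−Eᵢ/kT) = 2·e^(−0) + 3·e^(−0.67568) + 3·e^(−3.5473) + 2·e^(−4.0541) = 2.0000 + 1.5264 + 0.086407 + 0.034702 = 3.6475.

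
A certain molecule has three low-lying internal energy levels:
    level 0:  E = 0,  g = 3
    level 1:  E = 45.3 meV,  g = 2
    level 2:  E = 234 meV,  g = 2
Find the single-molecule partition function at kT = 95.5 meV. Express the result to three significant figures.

Z = 4.42

Eᵢ/kT = 0, 0.47435, 2.4503.
Z = Σ gᵢe^(−Eᵢ/kT) = 3·e^(−0) + 2·e^(−0.47435) + 2·e^(−2.4503) = 3.0000 + 1.2446 + 0.17254 = 4.4171.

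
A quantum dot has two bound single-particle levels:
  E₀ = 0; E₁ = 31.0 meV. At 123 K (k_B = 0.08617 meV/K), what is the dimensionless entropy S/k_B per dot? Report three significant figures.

k_BT = 0.08617 × 123 K = 10.599 meV.
Eᵢ/kT = 0, 2.9248.
Z = Σ e^(−Eᵢ/kT) = e^(−0) + e^(−2.9248) = 1.0000 + 0.053675 = 1.0537.
⟨E⟩ = Σ EᵢPᵢ = 1.5791 meV.
S/k_B = ln Z + ⟨E⟩/kT = ln(1.0537) + 1.5791/10.599 = 0.052308 + 0.14899 = 0.201.

0.201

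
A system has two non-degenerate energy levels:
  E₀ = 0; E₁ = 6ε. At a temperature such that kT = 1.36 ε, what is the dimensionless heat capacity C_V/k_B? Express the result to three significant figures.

Eᵢ/kT = 0, 4.4118.
Z = Σ e^(−Eᵢ/kT) = e^(−0) + e^(−4.4118) = 1.0000 + 0.012133 = 1.0121.
⟨E⟩ = 0.071928 ε, ⟨E²⟩ = 0.43157 ε².
C_V/k_B = (⟨E²⟩ − ⟨E⟩²)/(kT)² = (0.43157 − 0.0051736)/1.8496 = 0.231.

0.231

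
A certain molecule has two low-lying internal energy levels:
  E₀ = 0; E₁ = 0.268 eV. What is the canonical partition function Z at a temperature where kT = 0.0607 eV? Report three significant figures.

Z = 1.01

Eᵢ/kT = 0, 4.4152.
Z = Σ e^(−Eᵢ/kT) = e^(−0) + e^(−4.4152) = 1.0000 + 0.012092 = 1.0121.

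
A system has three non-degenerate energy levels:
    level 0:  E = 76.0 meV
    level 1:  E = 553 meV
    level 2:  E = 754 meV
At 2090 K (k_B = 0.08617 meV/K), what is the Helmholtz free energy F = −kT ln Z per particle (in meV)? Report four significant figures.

59.83 meV

k_BT = 0.08617 × 2090 K = 180.095 meV.
Eᵢ/kT = 0.422000, 3.07060, 4.18668.
Z = Σ e^(−Eᵢ/kT) = e^(−0.422000) + e^(−3.07060) + e^(−4.18668) = 0.655734 + 0.0463933 + 0.0151967 = 0.717324.
F = −kT ln Z = −180.095 × ln(0.717324) = −180.095 × -0.332228 = 59.83 meV.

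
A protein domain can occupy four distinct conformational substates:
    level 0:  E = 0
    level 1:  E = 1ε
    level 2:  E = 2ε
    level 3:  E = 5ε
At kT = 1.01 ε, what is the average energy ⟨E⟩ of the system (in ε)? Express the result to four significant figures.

0.4503 ε

Eᵢ/kT = 0, 0.990099, 1.98020, 4.95050.
Z = Σ e^(−Eᵢ/kT) = e^(−0) + e^(−0.990099) + e^(−1.98020) + e^(−4.95050) = 1.00000 + 0.371540 + 0.138042 + 0.00707987 = 1.51666.
⟨E⟩ = Σ Eᵢ e^(−Eᵢ/kT) / Z = (0·1.00000 + 1·0.371540 + 2·0.138042 + 5·0.00707987) / 1.51666 = 0.4503 ε.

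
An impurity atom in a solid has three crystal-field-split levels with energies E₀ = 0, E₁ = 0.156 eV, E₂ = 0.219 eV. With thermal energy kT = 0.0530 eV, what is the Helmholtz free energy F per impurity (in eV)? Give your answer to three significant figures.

-0.00352 eV

Eᵢ/kT = 0, 2.9434, 4.1321.
Z = Σ e^(−Eᵢ/kT) = e^(−0) + e^(−2.9434) + e^(−4.1321) = 1.0000 + 0.052686 + 0.016049 = 1.0687.
F = −kT ln Z = −0.0530 × ln(1.0687) = −0.0530 × 0.066443 = -0.00352 eV.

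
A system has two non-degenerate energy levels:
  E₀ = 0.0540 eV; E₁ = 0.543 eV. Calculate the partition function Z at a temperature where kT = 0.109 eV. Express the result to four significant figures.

Z = 0.6162

Eᵢ/kT = 0.495413, 4.98165.
Z = Σ e^(−Eᵢ/kT) = e^(−0.495413) + e^(−4.98165) = 0.609319 + 0.00686273 = 0.616182.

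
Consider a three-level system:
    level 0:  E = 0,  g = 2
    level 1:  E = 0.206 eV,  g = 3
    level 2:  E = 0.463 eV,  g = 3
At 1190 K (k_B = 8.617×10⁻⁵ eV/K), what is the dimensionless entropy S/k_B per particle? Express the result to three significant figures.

1.28

k_BT = 8.617×10⁻⁵ × 1190 K = 0.10254 eV.
Eᵢ/kT = 0, 2.0090, 4.5153.
Z = Σ gᵢe^(−Eᵢ/kT) = 2·e^(−0) + 3·e^(−2.0090) + 3·e^(−4.5153) = 2.0000 + 0.40237 + 0.032821 = 2.4352.
⟨E⟩ = Σ EᵢPᵢ = 0.040278 eV.
S/k_B = ln Z + ⟨E⟩/kT = ln(2.4352) + 0.040278/0.10254 = 0.89003 + 0.39280 = 1.28.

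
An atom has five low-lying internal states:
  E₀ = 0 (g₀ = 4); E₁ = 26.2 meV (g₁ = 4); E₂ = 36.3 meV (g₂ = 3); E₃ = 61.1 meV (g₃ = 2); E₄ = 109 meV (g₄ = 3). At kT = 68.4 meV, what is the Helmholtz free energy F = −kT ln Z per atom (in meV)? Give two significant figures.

-160 meV

Eᵢ/kT = 0, 0.3830, 0.5307, 0.8933, 1.594.
Z = Σ gᵢe^(−Eᵢ/kT) = 4·e^(−0) + 4·e^(−0.3830) + 3·e^(−0.5307) + 2·e^(−0.8933) + 3·e^(−1.594) = 4.000 + 2.727 + 1.765 + 0.8186 + 0.6093 = 9.920.
F = −kT ln Z = −68.4 × ln(9.920) = −68.4 × 2.295 = -160 meV.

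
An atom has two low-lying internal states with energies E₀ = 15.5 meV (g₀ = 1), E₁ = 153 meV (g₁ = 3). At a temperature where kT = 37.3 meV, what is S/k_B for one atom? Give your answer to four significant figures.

0.3303

Eᵢ/kT = 0.415550, 4.10188.
Z = Σ gᵢe^(−Eᵢ/kT) = 1·e^(−0.415550) + 3·e^(−4.10188) = 0.659977 + 0.0496246 = 0.709602.
⟨E⟩ = Σ EᵢPᵢ = 25.1158 meV.
S/k_B = ln Z + ⟨E⟩/kT = ln(0.709602) + 25.1158/37.3 = -0.343051 + 0.673346 = 0.3303.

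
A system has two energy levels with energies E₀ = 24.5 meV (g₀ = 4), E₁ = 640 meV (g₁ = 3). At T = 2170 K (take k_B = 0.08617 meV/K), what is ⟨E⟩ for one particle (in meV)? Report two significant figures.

41 meV

k_BT = 0.08617 × 2170 K = 187.0 meV.
Eᵢ/kT = 0.1310, 3.422.
Z = Σ gᵢe^(−Eᵢ/kT) = 4·e^(−0.1310) + 3·e^(−3.422) = 3.509 + 0.09794 = 3.607.
⟨E⟩ = Σ Eᵢ gᵢe^(−Eᵢ/kT) / Z = (24.5·3.509 + 640·0.09794) / 3.607 = 41 meV.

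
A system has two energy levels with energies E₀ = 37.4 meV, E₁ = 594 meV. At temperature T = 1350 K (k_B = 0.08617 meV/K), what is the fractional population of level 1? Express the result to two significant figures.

k_BT = 0.08617 × 1350 K = 116.3 meV.
Eᵢ/kT = 0.3216, 5.107.
Z = Σ e^(−Eᵢ/kT) = e^(−0.3216) + e^(−5.107) = 0.7250 + 0.006054 = 0.7311.
P₁ = e^(−E₁/kT) / Z = 0.006054/0.7311 = 0.0083.

0.0083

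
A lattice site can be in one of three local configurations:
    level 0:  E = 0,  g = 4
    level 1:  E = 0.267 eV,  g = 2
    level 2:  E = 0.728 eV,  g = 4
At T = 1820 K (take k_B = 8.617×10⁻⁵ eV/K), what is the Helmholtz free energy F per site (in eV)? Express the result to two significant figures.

-0.23 eV

k_BT = 8.617×10⁻⁵ × 1820 K = 0.1568 eV.
Eᵢ/kT = 0, 1.703, 4.643.
Z = Σ gᵢe^(−Eᵢ/kT) = 4·e^(−0) + 2·e^(−1.703) + 4·e^(−4.643) = 4.000 + 0.3643 + 0.03852 = 4.403.
F = −kT ln Z = −0.1568 × ln(4.403) = −0.1568 × 1.482 = -0.23 eV.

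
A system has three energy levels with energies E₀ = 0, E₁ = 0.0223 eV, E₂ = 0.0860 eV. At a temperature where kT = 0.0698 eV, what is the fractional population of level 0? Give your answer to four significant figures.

Eᵢ/kT = 0, 0.319484, 1.23209.
Z = Σ e^(−Eᵢ/kT) = e^(−0) + e^(−0.319484) + e^(−1.23209) = 1.00000 + 0.726524 + 0.291682 = 2.01821.
P₀ = e^(−E₀/kT) / Z = 1.00000/2.01821 = 0.4955.

0.4955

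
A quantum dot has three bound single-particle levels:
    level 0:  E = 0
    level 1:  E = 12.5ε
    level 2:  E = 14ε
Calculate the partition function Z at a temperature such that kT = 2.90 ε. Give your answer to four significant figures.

Eᵢ/kT = 0, 4.31034, 4.82759.
Z = Σ e^(−Eᵢ/kT) = e^(−0) + e^(−4.31034) + e^(−4.82759) = 1.00000 + 0.0134290 + 0.00800579 = 1.02143.

Z = 1.021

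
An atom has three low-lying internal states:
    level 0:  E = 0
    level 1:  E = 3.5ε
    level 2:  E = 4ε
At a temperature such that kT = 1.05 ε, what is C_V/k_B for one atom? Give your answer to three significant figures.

Eᵢ/kT = 0, 3.3333, 3.8095.
Z = Σ e^(−Eᵢ/kT) = e^(−0) + e^(−3.3333) + e^(−3.8095) = 1.0000 + 0.035675 + 0.022159 = 1.0578.
⟨E⟩ = 0.20183 ε, ⟨E²⟩ = 0.74831 ε².
C_V/k_B = (⟨E²⟩ − ⟨E⟩²)/(kT)² = (0.74831 − 0.040735)/1.1025 = 0.642.

0.642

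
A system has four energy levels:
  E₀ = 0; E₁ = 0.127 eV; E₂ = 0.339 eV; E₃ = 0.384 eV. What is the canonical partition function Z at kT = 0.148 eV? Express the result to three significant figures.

Z = 1.60

Eᵢ/kT = 0, 0.85811, 2.2905, 2.5946.
Z = Σ e^(−Eᵢ/kT) = e^(−0) + e^(−0.85811) + e^(−2.2905) + e^(−2.5946) = 1.0000 + 0.42396 + 0.10122 + 0.074676 = 1.5999.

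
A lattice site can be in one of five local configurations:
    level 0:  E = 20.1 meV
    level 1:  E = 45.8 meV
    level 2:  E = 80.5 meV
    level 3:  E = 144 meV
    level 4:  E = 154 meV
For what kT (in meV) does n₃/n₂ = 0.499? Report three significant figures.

91.3 meV

n₃/n₂ = exp[−(E₃−E₂)/kT] = 0.499.
⇒ (E₃−E₂)/kT = ln(1/0.499) = ln(2.0040) = 0.69515.
kT = 63.5 meV / 0.69515 = 91.3 meV.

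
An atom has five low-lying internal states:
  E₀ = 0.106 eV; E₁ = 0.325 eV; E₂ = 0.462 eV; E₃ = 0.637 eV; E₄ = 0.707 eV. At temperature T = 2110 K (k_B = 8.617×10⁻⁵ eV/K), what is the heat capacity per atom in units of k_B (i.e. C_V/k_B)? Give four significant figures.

k_BT = 8.617×10⁻⁵ × 2110 K = 0.181819 eV.
Eᵢ/kT = 0.582997, 1.78749, 2.54099, 3.50348, 3.88848.
Z = Σ e^(−Eᵢ/kT) = e^(−0.582997) + e^(−1.78749) + e^(−2.54099) + e^(−3.50348) + e^(−3.88848) = 0.558223 + 0.167380 + 0.0787884 + 0.0300925 + 0.0204764 = 0.854960.
⟨E⟩ = 0.214766 eV, ⟨E²⟩ = 0.0739383 eV².
C_V/k_B = (⟨E²⟩ − ⟨E⟩²)/(kT)² = (0.0739383 − 0.0461244)/0.0330581 = 0.8414.

0.8414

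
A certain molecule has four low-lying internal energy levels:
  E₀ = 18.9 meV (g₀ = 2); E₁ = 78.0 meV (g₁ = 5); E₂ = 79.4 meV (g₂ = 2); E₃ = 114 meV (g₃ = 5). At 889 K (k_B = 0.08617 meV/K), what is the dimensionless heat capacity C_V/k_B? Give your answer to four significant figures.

k_BT = 0.08617 × 889 K = 76.6051 meV.
Eᵢ/kT = 0.246720, 1.01821, 1.03648, 1.48815.
Z = Σ gᵢe^(−Eᵢ/kT) = 2·e^(−0.246720) + 5·e^(−1.01821) + 2·e^(−1.03648) + 5·e^(−1.48815) = 1.56272 + 1.80620 + 0.709402 + 1.12895 = 5.20727.
⟨E⟩ = 68.2595 meV, ⟨E²⟩ = 5893.93 meV².
C_V/k_B = (⟨E²⟩ − ⟨E⟩²)/(kT)² = (5893.93 − 4659.36)/5868.34 = 0.2104.

0.2104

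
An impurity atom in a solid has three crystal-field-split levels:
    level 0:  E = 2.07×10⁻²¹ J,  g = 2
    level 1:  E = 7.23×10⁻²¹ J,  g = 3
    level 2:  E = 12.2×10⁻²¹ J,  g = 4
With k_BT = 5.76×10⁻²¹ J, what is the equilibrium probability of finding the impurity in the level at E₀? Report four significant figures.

0.5110

Eᵢ/kT = 0.359375, 1.25521, 2.11806.
Z = Σ gᵢe^(−Eᵢ/kT) = 2·e^(−0.359375) + 3·e^(−1.25521) + 4·e^(−2.11806) = 1.39623 + 0.855048 + 0.481059 = 2.73234.
P₀ = g₀ e^(−E₀/kT) / Z = 1.39623/2.73234 = 0.5110.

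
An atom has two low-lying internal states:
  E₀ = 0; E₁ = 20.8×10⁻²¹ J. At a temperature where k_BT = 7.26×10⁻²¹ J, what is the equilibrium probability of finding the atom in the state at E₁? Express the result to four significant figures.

Eᵢ/kT = 0, 2.86501.
Z = Σ e^(−Eᵢ/kT) = e^(−0) + e^(−2.86501) = 1.00000 + 0.0569826 = 1.05698.
P₁ = e^(−E₁/kT) / Z = 0.0569826/1.05698 = 0.05391.

0.05391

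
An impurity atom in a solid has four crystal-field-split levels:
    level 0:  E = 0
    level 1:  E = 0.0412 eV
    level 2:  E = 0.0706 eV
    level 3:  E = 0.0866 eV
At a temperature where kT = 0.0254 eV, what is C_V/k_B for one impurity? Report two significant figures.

Eᵢ/kT = 0, 1.622, 2.780, 3.409.
Z = Σ e^(−Eᵢ/kT) = e^(−0) + e^(−1.622) + e^(−2.780) + e^(−3.409) = 1.000 + 0.1975 + 0.06204 + 0.03307 = 1.293.
⟨E⟩ = 0.01190 eV, ⟨E²⟩ = 0.0006902 eV².
C_V/k_B = (⟨E²⟩ − ⟨E⟩²)/(kT)² = (0.0006902 − 0.0001416)/0.0006452 = 0.85.

0.85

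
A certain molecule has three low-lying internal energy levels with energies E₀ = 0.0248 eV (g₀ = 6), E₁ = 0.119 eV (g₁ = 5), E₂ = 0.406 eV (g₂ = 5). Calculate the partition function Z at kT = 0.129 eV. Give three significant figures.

Z = 7.15

Eᵢ/kT = 0.19225, 0.92248, 3.1473.
Z = Σ gᵢe^(−Eᵢ/kT) = 6·e^(−0.19225) + 5·e^(−0.92248) + 5·e^(−3.1473) = 4.9506 + 1.9877 + 0.21484 = 7.1531.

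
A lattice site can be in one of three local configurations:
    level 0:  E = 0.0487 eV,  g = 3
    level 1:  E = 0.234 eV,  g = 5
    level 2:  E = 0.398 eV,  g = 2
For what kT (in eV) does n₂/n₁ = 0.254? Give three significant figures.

n₂/n₁ = (g₂/g₁) exp[−(E₂−E₁)/kT] = 0.254.
⇒ (E₂−E₁)/kT = ln((2/5)/0.254) = ln(1.5748) = 0.45413.
kT = 0.164 eV / 0.45413 = 0.361 eV.

0.361 eV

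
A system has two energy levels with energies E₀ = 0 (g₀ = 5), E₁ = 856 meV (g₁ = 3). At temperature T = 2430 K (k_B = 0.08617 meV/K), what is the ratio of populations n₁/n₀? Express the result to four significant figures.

k_BT = 0.08617 × 2430 K = 209.393 meV.
n₁/n₀ = (g₁/g₀) exp[−(E₁−E₀)/kT] = (3/5) × exp(−(856 meV)/(209.393 meV)) = (3/5) × exp(-4.08801) = 0.01006.

0.01006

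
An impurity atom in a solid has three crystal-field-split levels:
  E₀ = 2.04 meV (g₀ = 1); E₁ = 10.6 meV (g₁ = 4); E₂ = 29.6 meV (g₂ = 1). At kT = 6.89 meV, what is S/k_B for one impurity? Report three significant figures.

1.47

Eᵢ/kT = 0.29608, 1.5385, 4.2961.
Z = Σ gᵢe^(−Eᵢ/kT) = 1·e^(−0.29608) + 4·e^(−1.5385) + 1·e^(−4.2961) = 0.74373 + 0.85881 + 0.013622 = 1.6162.
⟨E⟩ = Σ EᵢPᵢ = 6.8208 meV.
S/k_B = ln Z + ⟨E⟩/kT = ln(1.6162) + 6.8208/6.89 = 0.48008 + 0.98996 = 1.47.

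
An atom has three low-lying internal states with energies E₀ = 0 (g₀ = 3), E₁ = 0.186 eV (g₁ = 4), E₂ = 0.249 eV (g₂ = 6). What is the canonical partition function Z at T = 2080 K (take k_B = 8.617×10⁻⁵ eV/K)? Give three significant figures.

k_BT = 8.617×10⁻⁵ × 2080 K = 0.17923 eV.
Eᵢ/kT = 0, 1.0378, 1.3893.
Z = Σ gᵢe^(−Eᵢ/kT) = 3·e^(−0) + 4·e^(−1.0378) + 6·e^(−1.3893) = 3.0000 + 1.4169 + 1.4955 = 5.9124.

Z = 5.91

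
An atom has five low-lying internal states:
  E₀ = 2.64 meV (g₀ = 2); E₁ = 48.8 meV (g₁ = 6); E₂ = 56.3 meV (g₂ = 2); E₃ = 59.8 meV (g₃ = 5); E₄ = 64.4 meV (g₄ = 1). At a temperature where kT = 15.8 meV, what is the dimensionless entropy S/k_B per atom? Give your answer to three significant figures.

1.62

Eᵢ/kT = 0.16709, 3.0886, 3.5633, 3.7848, 4.0759.
Z = Σ gᵢe^(−Eᵢ/kT) = 2·e^(−0.16709) + 6·e^(−3.0886) + 2·e^(−3.5633) + 5·e^(−3.7848) + 1·e^(−4.0759) = 1.6922 + 0.27339 + 0.056690 + 0.11357 + 0.016977 = 2.1528.
⟨E⟩ = Σ EᵢPᵢ = 13.418 meV.
S/k_B = ln Z + ⟨E⟩/kT = ln(2.1528) + 13.418/15.8 = 0.76677 + 0.84924 = 1.62.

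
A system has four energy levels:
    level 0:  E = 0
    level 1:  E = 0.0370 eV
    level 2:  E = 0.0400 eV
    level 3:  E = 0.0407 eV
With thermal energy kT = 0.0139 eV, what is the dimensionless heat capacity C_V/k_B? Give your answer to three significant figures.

Eᵢ/kT = 0, 2.6619, 2.8777, 2.9281.
Z = Σ e^(−Eᵢ/kT) = e^(−0) + e^(−2.6619) + e^(−2.8777) + e^(−2.9281) = 1.0000 + 0.069815 + 0.056264 + 0.053499 = 1.1796.
⟨E⟩ = 0.0059436 eV, ⟨E²⟩ = 0.00023247 eV².
C_V/k_B = (⟨E²⟩ − ⟨E⟩²)/(kT)² = (0.00023247 − 0.000035326)/0.00019321 = 1.02.

1.02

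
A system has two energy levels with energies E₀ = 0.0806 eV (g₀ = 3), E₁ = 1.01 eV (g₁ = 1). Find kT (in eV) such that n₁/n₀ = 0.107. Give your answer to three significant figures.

0.818 eV

n₁/n₀ = (g₁/g₀) exp[−(E₁−E₀)/kT] = 0.107.
⇒ (E₁−E₀)/kT = ln((1/3)/0.107) = ln(3.1153) = 1.1363.
kT = 0.9294 eV / 1.1363 = 0.818 eV.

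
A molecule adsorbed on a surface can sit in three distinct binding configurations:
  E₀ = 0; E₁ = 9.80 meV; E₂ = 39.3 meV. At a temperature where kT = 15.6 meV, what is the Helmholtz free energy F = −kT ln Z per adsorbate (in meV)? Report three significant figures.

-7.47 meV

Eᵢ/kT = 0, 0.62821, 2.5192.
Z = Σ e^(−Eᵢ/kT) = e^(−0) + e^(−0.62821) + e^(−2.5192) = 1.0000 + 0.53355 + 0.080524 = 1.6141.
F = −kT ln Z = −15.6 × ln(1.6141) = −15.6 × 0.47878 = -7.47 meV.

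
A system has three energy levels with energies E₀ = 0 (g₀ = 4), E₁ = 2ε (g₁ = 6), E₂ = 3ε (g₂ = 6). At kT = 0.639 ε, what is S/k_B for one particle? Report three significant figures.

1.71

Eᵢ/kT = 0, 3.1299, 4.6948.
Z = Σ gᵢe^(−Eᵢ/kT) = 4·e^(−0) + 6·e^(−3.1299) + 6·e^(−4.6948) = 4.0000 + 0.26233 + 0.054856 = 4.3172.
⟨E⟩ = Σ EᵢPᵢ = 0.15965 ε.
S/k_B = ln Z + ⟨E⟩/kT = ln(4.3172) + 0.15965/0.639 = 1.4626 + 0.24984 = 1.71.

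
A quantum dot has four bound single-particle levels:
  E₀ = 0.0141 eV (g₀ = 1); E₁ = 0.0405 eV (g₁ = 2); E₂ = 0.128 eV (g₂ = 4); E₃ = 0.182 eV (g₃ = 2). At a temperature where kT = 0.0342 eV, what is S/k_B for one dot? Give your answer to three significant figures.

1.34

Eᵢ/kT = 0.41228, 1.1842, 3.7427, 5.3216.
Z = Σ gᵢe^(−Eᵢ/kT) = 1·e^(−0.41228) + 2·e^(−1.1842) + 4·e^(−3.7427) + 2·e^(−5.3216) = 0.66214 + 0.61198 + 0.094760 + 0.0097699 = 1.3786.
⟨E⟩ = Σ EᵢPᵢ = 0.034839 eV.
S/k_B = ln Z + ⟨E⟩/kT = ln(1.3786) + 0.034839/0.0342 = 0.32107 + 1.0187 = 1.34.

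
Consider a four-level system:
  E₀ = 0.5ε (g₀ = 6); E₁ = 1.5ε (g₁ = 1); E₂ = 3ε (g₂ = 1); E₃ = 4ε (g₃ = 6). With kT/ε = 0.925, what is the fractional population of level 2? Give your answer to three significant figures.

Eᵢ/kT = 0.54054, 1.6216, 3.2432, 4.3243.
Z = Σ gᵢe^(−Eᵢ/kT) = 6·e^(−0.54054) + 1·e^(−1.6216) + 1·e^(−3.2432) + 6·e^(−4.3243) = 3.4946 + 0.19758 + 0.039039 + 0.079457 = 3.8107.
P₂ = g₂ e^(−E₂/kT) / Z = 0.039039/3.8107 = 0.0102.

0.0102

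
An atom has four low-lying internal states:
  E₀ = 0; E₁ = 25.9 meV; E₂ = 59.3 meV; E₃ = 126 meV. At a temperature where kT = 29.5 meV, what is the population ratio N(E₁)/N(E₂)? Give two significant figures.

n₁/n₂ = exp[−(E₁−E₂)/kT] = exp(−(-33.4 meV)/(29.5 meV)) = exp(1.132) = 3.1.

3.1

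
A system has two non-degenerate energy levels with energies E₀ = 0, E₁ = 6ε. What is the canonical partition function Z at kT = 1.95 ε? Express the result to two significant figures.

Eᵢ/kT = 0, 3.077.
Z = Σ e^(−Eᵢ/kT) = e^(−0) + e^(−3.077) = 1.000 + 0.04610 = 1.046.

Z = 1.0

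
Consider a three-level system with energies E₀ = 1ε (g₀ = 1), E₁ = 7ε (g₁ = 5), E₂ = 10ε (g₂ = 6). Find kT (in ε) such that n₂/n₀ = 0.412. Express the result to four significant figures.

3.360 ε

n₂/n₀ = (g₂/g₀) exp[−(E₂−E₀)/kT] = 0.412.
⇒ (E₂−E₀)/kT = ln((6/1)/0.412) = ln(14.5631) = 2.67849.
kT = 9ε / 2.67849 = 3.360 ε.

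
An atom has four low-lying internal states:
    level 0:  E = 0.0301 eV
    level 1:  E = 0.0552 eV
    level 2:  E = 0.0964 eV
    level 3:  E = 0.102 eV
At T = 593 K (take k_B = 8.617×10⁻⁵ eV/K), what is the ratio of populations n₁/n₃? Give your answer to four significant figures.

2.499

k_BT = 8.617×10⁻⁵ × 593 K = 0.0510988 eV.
n₁/n₃ = exp[−(E₁−E₃)/kT] = exp(−(-0.0468 eV)/(0.0510988 eV)) = exp(0.915873) = 2.499.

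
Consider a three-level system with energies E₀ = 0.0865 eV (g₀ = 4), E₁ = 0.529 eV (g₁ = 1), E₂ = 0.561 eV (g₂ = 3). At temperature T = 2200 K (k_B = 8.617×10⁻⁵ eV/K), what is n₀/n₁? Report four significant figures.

41.28

k_BT = 8.617×10⁻⁵ × 2200 K = 0.189574 eV.
n₀/n₁ = (g₀/g₁) exp[−(E₀−E₁)/kT] = (4/1) × exp(−(-0.4425 eV)/(0.189574 eV)) = (4/1) × exp(2.33418) = 41.28.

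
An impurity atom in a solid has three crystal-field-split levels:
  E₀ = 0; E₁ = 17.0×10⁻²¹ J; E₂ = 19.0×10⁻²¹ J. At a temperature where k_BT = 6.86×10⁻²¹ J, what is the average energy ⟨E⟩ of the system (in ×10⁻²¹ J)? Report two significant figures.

Eᵢ/kT = 0, 2.478, 2.770.
Z = Σ e^(−Eᵢ/kT) = e^(−0) + e^(−2.478) + e^(−2.770) = 1.000 + 0.08391 + 0.06266 = 1.147.
⟨E⟩ = Σ Eᵢ e^(−Eᵢ/kT) / Z = (0·1.000 + 17.0·0.08391 + 19.0·0.06266) / 1.147 = 2.3 ×10⁻²¹ J.

2.3 ×10⁻²¹ J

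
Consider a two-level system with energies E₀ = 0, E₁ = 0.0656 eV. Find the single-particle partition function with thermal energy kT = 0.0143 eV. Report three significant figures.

Z = 1.01

Eᵢ/kT = 0, 4.5874.
Z = Σ e^(−Eᵢ/kT) = e^(−0) + e^(−4.5874) = 1.0000 + 0.010179 = 1.0102.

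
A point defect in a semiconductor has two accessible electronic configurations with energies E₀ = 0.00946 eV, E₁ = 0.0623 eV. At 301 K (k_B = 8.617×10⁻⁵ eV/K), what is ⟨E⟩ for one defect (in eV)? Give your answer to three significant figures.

0.0156 eV

k_BT = 8.617×10⁻⁵ × 301 K = 0.025937 eV.
Eᵢ/kT = 0.36473, 2.4020.
Z = Σ e^(−Eᵢ/kT) = e^(−0.36473) + e^(−2.4020) = 0.69438 + 0.090537 = 0.78492.
⟨E⟩ = Σ Eᵢ e^(−Eᵢ/kT) / Z = (0.00946·0.69438 + 0.0623·0.090537) / 0.78492 = 0.0156 eV.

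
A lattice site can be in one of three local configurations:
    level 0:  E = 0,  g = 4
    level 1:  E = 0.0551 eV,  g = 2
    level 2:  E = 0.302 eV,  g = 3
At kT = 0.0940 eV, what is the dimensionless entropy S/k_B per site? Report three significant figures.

Eᵢ/kT = 0, 0.58617, 3.2128.
Z = Σ gᵢe^(−Eᵢ/kT) = 4·e^(−0) + 2·e^(−0.58617) + 3·e^(−3.2128) = 4.0000 + 1.1129 + 0.12073 = 5.2336.
⟨E⟩ = Σ EᵢPᵢ = 0.018683 eV.
S/k_B = ln Z + ⟨E⟩/kT = ln(5.2336) + 0.018683/0.0940 = 1.6551 + 0.19876 = 1.85.

1.85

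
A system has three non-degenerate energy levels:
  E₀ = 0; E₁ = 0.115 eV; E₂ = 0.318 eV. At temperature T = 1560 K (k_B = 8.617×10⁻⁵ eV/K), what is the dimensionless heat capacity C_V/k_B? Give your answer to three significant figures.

0.402

k_BT = 8.617×10⁻⁵ × 1560 K = 0.13443 eV.
Eᵢ/kT = 0, 0.85546, 2.3655.
Z = Σ e^(−Eᵢ/kT) = e^(−0) + e^(−0.85546) + e^(−2.3655) = 1.0000 + 0.42509 + 0.093902 = 1.5190.
⟨E⟩ = 0.051841 eV, ⟨E²⟩ = 0.0099523 eV².
C_V/k_B = (⟨E²⟩ − ⟨E⟩²)/(kT)² = (0.0099523 − 0.0026875)/0.018071 = 0.402.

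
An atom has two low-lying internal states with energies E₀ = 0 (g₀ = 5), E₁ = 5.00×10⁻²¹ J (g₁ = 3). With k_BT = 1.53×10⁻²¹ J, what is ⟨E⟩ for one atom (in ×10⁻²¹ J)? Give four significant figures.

0.1117 ×10⁻²¹ J

Eᵢ/kT = 0, 3.26797.
Z = Σ gᵢe^(−Eᵢ/kT) = 5·e^(−0) + 3·e^(−3.26797) = 5.00000 + 0.114251 = 5.11425.
⟨E⟩ = Σ Eᵢ gᵢe^(−Eᵢ/kT) / Z = (0·5.00000 + 5.00·0.114251) / 5.11425 = 0.1117 ×10⁻²¹ J.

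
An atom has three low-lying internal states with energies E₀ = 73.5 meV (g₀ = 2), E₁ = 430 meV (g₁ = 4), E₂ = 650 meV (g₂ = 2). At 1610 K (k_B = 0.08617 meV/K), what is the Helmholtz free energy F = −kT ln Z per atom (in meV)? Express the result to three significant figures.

-44.3 meV

k_BT = 0.08617 × 1610 K = 138.73 meV.
Eᵢ/kT = 0.52981, 3.0995, 4.6854.
Z = Σ gᵢe^(−Eᵢ/kT) = 2·e^(−0.52981) + 4·e^(−3.0995) + 2·e^(−4.6854) = 1.1774 + 0.18029 + 0.018458 = 1.3761.
F = −kT ln Z = −138.73 × ln(1.3761) = −138.73 × 0.31925 = -44.3 meV.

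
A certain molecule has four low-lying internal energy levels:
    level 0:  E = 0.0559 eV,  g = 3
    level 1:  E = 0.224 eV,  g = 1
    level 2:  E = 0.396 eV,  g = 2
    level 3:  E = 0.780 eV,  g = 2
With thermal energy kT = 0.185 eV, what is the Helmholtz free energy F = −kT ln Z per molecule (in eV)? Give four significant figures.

Eᵢ/kT = 0.302162, 1.21081, 2.14054, 4.21622.
Z = Σ gᵢe^(−Eᵢ/kT) = 3·e^(−0.302162) + 1·e^(−1.21081) + 2·e^(−2.14054) + 2·e^(−4.21622) = 2.21765 + 0.297956 + 0.235183 + 0.0295086 = 2.78030.
F = −kT ln Z = −0.185 × ln(2.78030) = −0.185 × 1.02256 = -0.1892 eV.

-0.1892 eV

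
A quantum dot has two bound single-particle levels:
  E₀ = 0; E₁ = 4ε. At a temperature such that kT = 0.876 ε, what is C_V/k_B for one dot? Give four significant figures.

Eᵢ/kT = 0, 4.56621.
Z = Σ e^(−Eᵢ/kT) = e^(−0) + e^(−4.56621) = 1.00000 + 0.0103973 = 1.01040.
⟨E⟩ = 0.0411611 ε, ⟨E²⟩ = 0.164644 ε².
C_V/k_B = (⟨E²⟩ − ⟨E⟩²)/(kT)² = (0.164644 − 0.00169424)/0.767376 = 0.2123.

0.2123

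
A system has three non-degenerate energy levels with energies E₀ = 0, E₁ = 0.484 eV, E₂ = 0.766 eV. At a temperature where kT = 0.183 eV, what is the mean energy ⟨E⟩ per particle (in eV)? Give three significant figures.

0.0424 eV

Eᵢ/kT = 0, 2.6448, 4.1858.
Z = Σ e^(−Eᵢ/kT) = e^(−0) + e^(−2.6448) + e^(−4.1858) = 1.0000 + 0.071020 + 0.015210 = 1.0862.
⟨E⟩ = Σ Eᵢ e^(−Eᵢ/kT) / Z = (0·1.0000 + 0.484·0.071020 + 0.766·0.015210) / 1.0862 = 0.0424 eV.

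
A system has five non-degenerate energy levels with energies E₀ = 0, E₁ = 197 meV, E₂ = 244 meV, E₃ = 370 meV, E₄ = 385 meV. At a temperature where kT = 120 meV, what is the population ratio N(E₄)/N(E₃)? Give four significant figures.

n₄/n₃ = exp[−(E₄−E₃)/kT] = exp(−(15 meV)/(120 meV)) = exp(-0.125000) = 0.8825.

0.8825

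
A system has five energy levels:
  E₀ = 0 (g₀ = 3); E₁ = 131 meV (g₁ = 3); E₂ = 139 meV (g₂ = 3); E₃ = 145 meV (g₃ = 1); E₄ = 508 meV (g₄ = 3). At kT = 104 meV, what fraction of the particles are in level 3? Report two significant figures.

0.051

Eᵢ/kT = 0, 1.260, 1.337, 1.394, 4.885.
Z = Σ gᵢe^(−Eᵢ/kT) = 3·e^(−0) + 3·e^(−1.260) + 3·e^(−1.337) + 1·e^(−1.394) + 3·e^(−4.885) = 3.000 + 0.8510 + 0.7879 + 0.2481 + 0.02268 = 4.910.
P₃ = g₃ e^(−E₃/kT) / Z = 0.2481/4.910 = 0.051.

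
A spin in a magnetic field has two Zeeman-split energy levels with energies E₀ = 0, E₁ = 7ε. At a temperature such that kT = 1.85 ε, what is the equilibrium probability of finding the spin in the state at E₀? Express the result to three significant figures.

0.978

Eᵢ/kT = 0, 3.7838.
Z = Σ e^(−Eᵢ/kT) = e^(−0) + e^(−3.7838) = 1.0000 + 0.022736 = 1.0227.
P₀ = e^(−E₀/kT) / Z = 1.0000/1.0227 = 0.978.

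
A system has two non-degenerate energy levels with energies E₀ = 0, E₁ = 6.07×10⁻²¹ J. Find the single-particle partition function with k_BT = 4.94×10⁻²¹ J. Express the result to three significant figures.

Eᵢ/kT = 0, 1.2287.
Z = Σ e^(−Eᵢ/kT) = e^(−0) + e^(−1.2287) = 1.0000 + 0.29267 = 1.2927.

Z = 1.29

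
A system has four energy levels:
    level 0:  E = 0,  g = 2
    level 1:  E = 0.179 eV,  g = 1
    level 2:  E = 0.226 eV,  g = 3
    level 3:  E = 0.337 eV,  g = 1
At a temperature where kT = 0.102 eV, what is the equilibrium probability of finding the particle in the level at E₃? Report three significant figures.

Eᵢ/kT = 0, 1.7549, 2.2157, 3.3039.
Z = Σ gᵢe^(−Eᵢ/kT) = 2·e^(−0) + 1·e^(−1.7549) + 3·e^(−2.2157) + 1·e^(−3.3039) = 2.0000 + 0.17292 + 0.32723 + 0.036740 = 2.5369.
P₃ = g₃ e^(−E₃/kT) / Z = 0.036740/2.5369 = 0.0145.

0.0145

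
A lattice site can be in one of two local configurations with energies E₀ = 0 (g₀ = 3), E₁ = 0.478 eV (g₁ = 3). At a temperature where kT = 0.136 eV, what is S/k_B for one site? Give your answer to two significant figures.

1.2

Eᵢ/kT = 0, 3.515.
Z = Σ gᵢe^(−Eᵢ/kT) = 3·e^(−0) + 3·e^(−3.515) = 3.000 + 0.08924 = 3.089.
⟨E⟩ = Σ EᵢPᵢ = 0.01381 eV.
S/k_B = ln Z + ⟨E⟩/kT = ln(3.089) + 0.01381/0.136 = 1.128 + 0.1015 = 1.2.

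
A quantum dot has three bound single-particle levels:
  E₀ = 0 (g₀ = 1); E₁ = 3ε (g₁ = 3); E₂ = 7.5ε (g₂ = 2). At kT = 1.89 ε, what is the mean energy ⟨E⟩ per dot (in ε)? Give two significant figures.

1.3 ε

Eᵢ/kT = 0, 1.587, 3.968.
Z = Σ gᵢe^(−Eᵢ/kT) = 1·e^(−0) + 3·e^(−1.587) + 2·e^(−3.968) = 1.000 + 0.6136 + 0.03782 = 1.651.
⟨E⟩ = Σ Eᵢ gᵢe^(−Eᵢ/kT) / Z = (0·1.000 + 3·0.6136 + 7.5·0.03782) / 1.651 = 1.3 ε.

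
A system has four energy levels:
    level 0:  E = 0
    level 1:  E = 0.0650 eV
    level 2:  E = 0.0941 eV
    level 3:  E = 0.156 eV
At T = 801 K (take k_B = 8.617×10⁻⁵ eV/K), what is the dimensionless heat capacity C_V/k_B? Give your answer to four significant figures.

0.4780

k_BT = 8.617×10⁻⁵ × 801 K = 0.0690222 eV.
Eᵢ/kT = 0, 0.941726, 1.36333, 2.26014.
Z = Σ e^(−Eᵢ/kT) = e^(−0) + e^(−0.941726) + e^(−1.36333) + e^(−2.26014) = 1.00000 + 0.389954 + 0.255808 + 0.104336 = 1.75010.
⟨E⟩ = 0.0375378 eV, ⟨E²⟩ = 0.00368654 eV².
C_V/k_B = (⟨E²⟩ − ⟨E⟩²)/(kT)² = (0.00368654 − 0.00140909)/0.00476406 = 0.4780.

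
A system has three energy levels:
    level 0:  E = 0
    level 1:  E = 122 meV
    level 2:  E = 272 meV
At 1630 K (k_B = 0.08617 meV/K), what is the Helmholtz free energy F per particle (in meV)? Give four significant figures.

k_BT = 0.08617 × 1630 K = 140.457 meV.
Eᵢ/kT = 0, 0.868593, 1.93654.
Z = Σ e^(−Eᵢ/kT) = e^(−0) + e^(−0.868593) + e^(−1.93654) = 1.00000 + 0.419541 + 0.144202 = 1.56374.
F = −kT ln Z = −140.457 × ln(1.56374) = −140.457 × 0.447080 = -62.80 meV.

-62.80 meV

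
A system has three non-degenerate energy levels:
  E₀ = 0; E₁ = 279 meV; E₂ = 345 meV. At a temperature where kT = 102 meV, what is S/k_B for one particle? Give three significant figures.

0.360

Eᵢ/kT = 0, 2.7353, 3.3824.
Z = Σ e^(−Eᵢ/kT) = e^(−0) + e^(−2.7353) + e^(−3.3824) = 1.0000 + 0.064875 + 0.033966 = 1.0988.
⟨E⟩ = Σ EᵢPᵢ = 27.137 meV.
S/k_B = ln Z + ⟨E⟩/kT = ln(1.0988) + 27.137/102 = 0.094219 + 0.26605 = 0.360.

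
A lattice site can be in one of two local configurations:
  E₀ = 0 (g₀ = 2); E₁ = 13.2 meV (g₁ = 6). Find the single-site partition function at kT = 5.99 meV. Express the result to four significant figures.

Eᵢ/kT = 0, 2.20367.
Z = Σ gᵢe^(−Eᵢ/kT) = 2·e^(−0) + 6·e^(−2.20367) = 2.00000 + 0.662384 = 2.66238.

Z = 2.662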